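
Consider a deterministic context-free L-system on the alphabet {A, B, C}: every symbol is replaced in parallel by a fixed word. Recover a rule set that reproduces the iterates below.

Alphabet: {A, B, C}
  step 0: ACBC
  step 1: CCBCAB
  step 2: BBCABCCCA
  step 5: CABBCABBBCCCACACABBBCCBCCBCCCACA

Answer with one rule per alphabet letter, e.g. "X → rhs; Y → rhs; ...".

A->CC, B->CA, C->B

  step 1 ⇒ step 2: CCBCAB ⇒ B·B·CA·B·CC·CA
    A ↦ CC
    B ↦ CA
    C ↦ B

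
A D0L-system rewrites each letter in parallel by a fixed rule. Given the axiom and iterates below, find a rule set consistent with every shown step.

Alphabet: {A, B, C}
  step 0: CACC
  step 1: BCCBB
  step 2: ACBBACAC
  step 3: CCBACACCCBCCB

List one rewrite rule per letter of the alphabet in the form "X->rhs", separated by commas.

A->CC, B->AC, C->B

  step 2 ⇒ step 3: ACBBACAC ⇒ CC·B·AC·AC·CC·B·CC·B
    A ↦ CC
    B ↦ AC
    C ↦ B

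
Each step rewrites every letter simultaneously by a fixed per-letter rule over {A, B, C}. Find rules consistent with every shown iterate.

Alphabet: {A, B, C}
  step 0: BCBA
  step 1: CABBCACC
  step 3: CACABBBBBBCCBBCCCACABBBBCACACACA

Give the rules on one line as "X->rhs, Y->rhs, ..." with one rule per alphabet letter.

  step 0 ⇒ step 1: BCBA ⇒ CA·BB·CA·CC
    A ↦ CC
    B ↦ CA
    C ↦ BB

A->CC, B->CA, C->BB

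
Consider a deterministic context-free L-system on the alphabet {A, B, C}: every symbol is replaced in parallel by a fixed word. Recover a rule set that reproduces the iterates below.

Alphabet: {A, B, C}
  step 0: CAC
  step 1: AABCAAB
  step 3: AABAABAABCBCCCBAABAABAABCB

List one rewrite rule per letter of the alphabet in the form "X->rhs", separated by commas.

A->C, B->CB, C->AAB

  step 0 ⇒ step 1: CAC ⇒ AAB·C·AAB
    A ↦ C
    C ↦ AAB
    B ↦ CB  (constrained at step 1)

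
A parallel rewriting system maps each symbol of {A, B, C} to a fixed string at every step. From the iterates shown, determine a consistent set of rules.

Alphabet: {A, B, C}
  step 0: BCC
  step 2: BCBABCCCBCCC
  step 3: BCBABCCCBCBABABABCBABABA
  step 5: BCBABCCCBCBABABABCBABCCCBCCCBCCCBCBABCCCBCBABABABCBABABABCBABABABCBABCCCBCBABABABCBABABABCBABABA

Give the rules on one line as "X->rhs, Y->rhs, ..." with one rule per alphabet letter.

  step 2 ⇒ step 3: BCBABCCCBCCC ⇒ BC·BA·BC·CC·BC·BA·BA·BA·BC·BA·BA·BA
    A ↦ CC
    B ↦ BC
    C ↦ BA

A->CC, B->BC, C->BA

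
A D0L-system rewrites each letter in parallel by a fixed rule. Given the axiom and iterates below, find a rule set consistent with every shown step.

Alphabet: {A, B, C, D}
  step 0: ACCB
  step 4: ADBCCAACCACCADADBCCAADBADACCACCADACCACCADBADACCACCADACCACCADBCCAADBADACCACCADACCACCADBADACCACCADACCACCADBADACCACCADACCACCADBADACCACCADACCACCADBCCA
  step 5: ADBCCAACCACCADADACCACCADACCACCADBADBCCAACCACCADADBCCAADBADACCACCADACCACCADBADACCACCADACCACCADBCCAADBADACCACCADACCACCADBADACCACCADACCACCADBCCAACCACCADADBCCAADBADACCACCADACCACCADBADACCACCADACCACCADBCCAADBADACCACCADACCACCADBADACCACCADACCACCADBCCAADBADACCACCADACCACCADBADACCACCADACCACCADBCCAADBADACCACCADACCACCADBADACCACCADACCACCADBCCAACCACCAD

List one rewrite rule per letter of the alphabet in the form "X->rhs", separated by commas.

A->AD, B->CCA, C->ACC, D->B

  step 4 ⇒ step 5: ADBCCAACCACCADADBCCAADBADACCACCADACCACCADBADACCACCADACCACCADBCCAADBADACCACCADACCACCADBADACCACCADACCACCADBADACCACCADACCACCADBADACCACCADACCACCADBCCA ⇒ AD·B·CCA·ACC·ACC·AD·AD·ACC·ACC·AD·ACC·ACC·AD·B·AD·B·CCA·ACC·ACC·AD·AD·B·CCA·AD·B·AD·ACC·ACC·AD·ACC·ACC·AD·B·AD·ACC·ACC·AD·ACC·ACC·AD·B·CCA·AD·B·AD·ACC·ACC·AD·ACC·ACC·AD·B·AD·ACC·ACC·AD·ACC·ACC·AD·B·CCA·ACC·ACC·AD·AD·B·CCA·AD·B·AD·ACC·ACC·AD·ACC·ACC·AD·B·AD·ACC·ACC·AD·ACC·ACC·AD·B·CCA·AD·B·AD·ACC·ACC·AD·ACC·ACC·AD·B·AD·ACC·ACC·AD·ACC·ACC·AD·B·CCA·AD·B·AD·ACC·ACC·AD·ACC·ACC·AD·B·AD·ACC·ACC·AD·ACC·ACC·AD·B·CCA·AD·B·AD·ACC·ACC·AD·ACC·ACC·AD·B·AD·ACC·ACC·AD·ACC·ACC·AD·B·CCA·ACC·ACC·AD
    A ↦ AD
    B ↦ CCA
    C ↦ ACC
    D ↦ B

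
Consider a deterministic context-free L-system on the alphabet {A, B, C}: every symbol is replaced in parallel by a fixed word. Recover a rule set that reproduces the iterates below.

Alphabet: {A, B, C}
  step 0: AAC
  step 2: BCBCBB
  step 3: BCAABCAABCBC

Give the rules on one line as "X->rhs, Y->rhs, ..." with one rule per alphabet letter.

  step 2 ⇒ step 3: BCBCBB ⇒ BC·AA·BC·AA·BC·BC
    B ↦ BC
    C ↦ AA
    A ↦ B  (constrained at step 0)

A->B, B->BC, C->AA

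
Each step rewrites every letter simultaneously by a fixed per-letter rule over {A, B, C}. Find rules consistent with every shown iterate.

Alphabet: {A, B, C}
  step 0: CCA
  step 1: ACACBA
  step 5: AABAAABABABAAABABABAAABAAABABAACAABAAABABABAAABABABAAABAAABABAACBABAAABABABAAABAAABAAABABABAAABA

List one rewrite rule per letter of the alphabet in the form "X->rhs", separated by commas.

  step 0 ⇒ step 1: CCA ⇒ AC·AC·BA
    A ↦ BA
    C ↦ AC
    B ↦ AA  (constrained at step 1)

A->BA, B->AA, C->AC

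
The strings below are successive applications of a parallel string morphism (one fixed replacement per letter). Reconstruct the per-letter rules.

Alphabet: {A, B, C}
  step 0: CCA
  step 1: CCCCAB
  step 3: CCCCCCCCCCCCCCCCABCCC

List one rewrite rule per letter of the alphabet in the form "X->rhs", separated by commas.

A->AB, B->C, C->CC

  step 0 ⇒ step 1: CCA ⇒ CC·CC·AB
    A ↦ AB
    C ↦ CC
    B ↦ C  (constrained at step 1)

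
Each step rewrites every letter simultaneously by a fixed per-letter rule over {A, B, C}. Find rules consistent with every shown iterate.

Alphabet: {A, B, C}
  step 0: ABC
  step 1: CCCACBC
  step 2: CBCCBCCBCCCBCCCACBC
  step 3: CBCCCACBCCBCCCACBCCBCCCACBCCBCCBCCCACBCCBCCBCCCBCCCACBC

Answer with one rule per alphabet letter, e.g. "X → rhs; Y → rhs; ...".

  step 2 ⇒ step 3: CBCCBCCBCCCBCCCACBC ⇒ CBC·CCA·CBC·CBC·CCA·CBC·CBC·CCA·CBC·CBC·CBC·CCA·CBC·CBC·CBC·C·CBC·CCA·CBC
    A ↦ C
    B ↦ CCA
    C ↦ CBC

A->C, B->CCA, C->CBC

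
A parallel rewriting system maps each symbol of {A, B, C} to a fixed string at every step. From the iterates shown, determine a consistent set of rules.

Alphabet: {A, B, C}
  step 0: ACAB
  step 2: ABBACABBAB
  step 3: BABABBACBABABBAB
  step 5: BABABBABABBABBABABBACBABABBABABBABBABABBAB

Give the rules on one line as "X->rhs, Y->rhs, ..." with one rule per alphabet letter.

A->B, B->AB, C->AC

  step 2 ⇒ step 3: ABBACABBAB ⇒ B·AB·AB·B·AC·B·AB·AB·B·AB
    A ↦ B
    B ↦ AB
    C ↦ AC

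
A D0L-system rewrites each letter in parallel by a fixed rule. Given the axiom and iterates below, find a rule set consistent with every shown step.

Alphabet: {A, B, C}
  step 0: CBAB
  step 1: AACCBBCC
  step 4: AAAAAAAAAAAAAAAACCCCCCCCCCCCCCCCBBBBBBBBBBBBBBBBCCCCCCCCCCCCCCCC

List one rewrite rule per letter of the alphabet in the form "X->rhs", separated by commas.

A->BB, B->CC, C->AA

  step 0 ⇒ step 1: CBAB ⇒ AA·CC·BB·CC
    A ↦ BB
    B ↦ CC
    C ↦ AA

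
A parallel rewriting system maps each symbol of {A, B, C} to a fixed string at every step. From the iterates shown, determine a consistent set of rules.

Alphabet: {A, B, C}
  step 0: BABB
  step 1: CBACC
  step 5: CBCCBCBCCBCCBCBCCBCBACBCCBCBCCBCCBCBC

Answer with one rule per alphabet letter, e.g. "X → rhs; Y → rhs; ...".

A->BA, B->C, C->CB

  step 0 ⇒ step 1: BABB ⇒ C·BA·C·C
    A ↦ BA
    B ↦ C
    C ↦ CB  (constrained at step 1)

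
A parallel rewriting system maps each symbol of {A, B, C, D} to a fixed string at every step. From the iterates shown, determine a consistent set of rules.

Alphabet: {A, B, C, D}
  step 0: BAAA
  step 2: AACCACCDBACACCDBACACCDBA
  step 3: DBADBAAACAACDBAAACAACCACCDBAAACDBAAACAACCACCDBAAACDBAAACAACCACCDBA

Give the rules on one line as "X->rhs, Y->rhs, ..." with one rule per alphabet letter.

A->DBA, B->C, C->AAC, D->CAC

  step 2 ⇒ step 3: AACCACCDBACACCDBACACCDBA ⇒ DBA·DBA·AAC·AAC·DBA·AAC·AAC·CAC·C·DBA·AAC·DBA·AAC·AAC·CAC·C·DBA·AAC·DBA·AAC·AAC·CAC·C·DBA
    A ↦ DBA
    B ↦ C
    C ↦ AAC
    D ↦ CAC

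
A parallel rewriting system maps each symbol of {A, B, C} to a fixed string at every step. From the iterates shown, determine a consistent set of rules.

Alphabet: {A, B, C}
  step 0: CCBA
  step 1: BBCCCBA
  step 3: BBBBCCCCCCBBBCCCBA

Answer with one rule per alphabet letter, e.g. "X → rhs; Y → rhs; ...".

A->CBA, B->CC, C->B

  step 0 ⇒ step 1: CCBA ⇒ B·B·CC·CBA
    A ↦ CBA
    B ↦ CC
    C ↦ B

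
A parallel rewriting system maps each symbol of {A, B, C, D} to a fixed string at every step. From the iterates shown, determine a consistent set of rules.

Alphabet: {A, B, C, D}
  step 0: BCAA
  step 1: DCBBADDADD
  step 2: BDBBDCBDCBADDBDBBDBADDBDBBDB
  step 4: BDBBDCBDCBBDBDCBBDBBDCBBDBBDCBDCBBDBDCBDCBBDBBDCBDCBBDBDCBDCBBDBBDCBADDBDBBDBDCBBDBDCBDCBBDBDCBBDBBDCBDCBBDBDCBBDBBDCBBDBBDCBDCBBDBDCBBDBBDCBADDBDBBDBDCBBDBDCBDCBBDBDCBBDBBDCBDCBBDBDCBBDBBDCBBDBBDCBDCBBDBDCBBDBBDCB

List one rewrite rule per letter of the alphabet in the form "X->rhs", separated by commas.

A->ADD, B->DCB, C->B, D->BDB

  step 1 ⇒ step 2: DCBBADDADD ⇒ BDB·B·DCB·DCB·ADD·BDB·BDB·ADD·BDB·BDB
    A ↦ ADD
    B ↦ DCB
    C ↦ B
    D ↦ BDB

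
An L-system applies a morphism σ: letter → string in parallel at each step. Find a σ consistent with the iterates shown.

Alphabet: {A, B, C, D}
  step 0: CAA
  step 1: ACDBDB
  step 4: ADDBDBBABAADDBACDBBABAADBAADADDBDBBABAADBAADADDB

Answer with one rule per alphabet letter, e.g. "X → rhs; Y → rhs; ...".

A->DB, B->AD, C->AC, D->BA

  step 0 ⇒ step 1: CAA ⇒ AC·DB·DB
    A ↦ DB
    C ↦ AC
    B ↦ AD  (constrained at step 1)
    D ↦ BA  (constrained at step 1)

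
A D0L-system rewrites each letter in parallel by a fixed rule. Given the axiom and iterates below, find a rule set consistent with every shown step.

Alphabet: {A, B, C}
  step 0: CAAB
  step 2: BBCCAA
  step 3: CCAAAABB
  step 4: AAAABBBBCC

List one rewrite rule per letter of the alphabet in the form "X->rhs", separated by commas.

A->B, B->C, C->AA

  step 3 ⇒ step 4: CCAAAABB ⇒ AA·AA·B·B·B·B·C·C
    A ↦ B
    B ↦ C
    C ↦ AA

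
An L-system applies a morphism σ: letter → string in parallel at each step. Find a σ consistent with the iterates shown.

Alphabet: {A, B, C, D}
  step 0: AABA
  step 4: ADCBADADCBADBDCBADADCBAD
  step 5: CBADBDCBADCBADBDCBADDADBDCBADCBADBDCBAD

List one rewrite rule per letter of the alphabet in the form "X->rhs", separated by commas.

A->CB, B->D, C->B, D->AD

  step 4 ⇒ step 5: ADCBADADCBADBDCBADADCBAD ⇒ CB·AD·B·D·CB·AD·CB·AD·B·D·CB·AD·D·AD·B·D·CB·AD·CB·AD·B·D·CB·AD
    A ↦ CB
    B ↦ D
    C ↦ B
    D ↦ AD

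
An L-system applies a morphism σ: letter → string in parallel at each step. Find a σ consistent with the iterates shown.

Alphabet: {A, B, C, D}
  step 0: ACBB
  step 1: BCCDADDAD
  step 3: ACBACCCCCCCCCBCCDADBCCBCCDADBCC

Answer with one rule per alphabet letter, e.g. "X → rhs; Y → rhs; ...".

A->B, B->DAD, C->CC, D->AC

  step 0 ⇒ step 1: ACBB ⇒ B·CC·DAD·DAD
    A ↦ B
    B ↦ DAD
    C ↦ CC
    D ↦ AC  (constrained at step 1)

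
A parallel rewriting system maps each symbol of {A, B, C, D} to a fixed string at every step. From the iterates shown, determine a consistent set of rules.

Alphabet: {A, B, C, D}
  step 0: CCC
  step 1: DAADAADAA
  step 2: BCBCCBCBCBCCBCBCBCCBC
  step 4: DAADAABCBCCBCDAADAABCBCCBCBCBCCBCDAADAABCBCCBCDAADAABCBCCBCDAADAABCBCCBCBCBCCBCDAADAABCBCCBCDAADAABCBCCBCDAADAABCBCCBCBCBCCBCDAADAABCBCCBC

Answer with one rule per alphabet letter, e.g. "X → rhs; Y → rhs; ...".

  step 1 ⇒ step 2: DAADAADAA ⇒ B·CBC·CBC·B·CBC·CBC·B·CBC·CBC
    A ↦ CBC
    D ↦ B
    B ↦ CC  (constrained at step 2)
  step 0 ⇒ step 1: CCC ⇒ DAA·DAA·DAA
    C ↦ DAA

A->CBC, B->CC, C->DAA, D->B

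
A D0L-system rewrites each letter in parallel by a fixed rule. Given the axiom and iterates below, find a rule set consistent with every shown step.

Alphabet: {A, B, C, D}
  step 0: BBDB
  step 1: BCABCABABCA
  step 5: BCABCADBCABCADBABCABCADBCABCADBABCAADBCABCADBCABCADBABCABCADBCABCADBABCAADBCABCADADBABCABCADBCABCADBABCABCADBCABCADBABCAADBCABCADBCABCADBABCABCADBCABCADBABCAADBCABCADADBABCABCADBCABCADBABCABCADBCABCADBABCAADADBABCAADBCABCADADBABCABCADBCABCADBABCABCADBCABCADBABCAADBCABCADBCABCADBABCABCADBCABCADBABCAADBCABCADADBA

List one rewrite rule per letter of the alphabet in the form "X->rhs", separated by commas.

A->AD, B->BCA, C->BC, D->BA

  step 0 ⇒ step 1: BBDB ⇒ BCA·BCA·BA·BCA
    B ↦ BCA
    D ↦ BA
    A ↦ AD  (constrained at step 1)
    C ↦ BC  (constrained at step 1)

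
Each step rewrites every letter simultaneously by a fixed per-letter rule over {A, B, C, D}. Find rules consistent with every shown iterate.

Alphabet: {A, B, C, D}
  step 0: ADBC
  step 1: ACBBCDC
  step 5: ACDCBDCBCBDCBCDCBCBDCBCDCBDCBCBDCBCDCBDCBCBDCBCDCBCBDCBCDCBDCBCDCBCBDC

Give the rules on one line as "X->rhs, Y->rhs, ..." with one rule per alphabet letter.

A->AC, B->BC, C->DC, D->B

  step 0 ⇒ step 1: ADBC ⇒ AC·B·BC·DC
    A ↦ AC
    B ↦ BC
    C ↦ DC
    D ↦ B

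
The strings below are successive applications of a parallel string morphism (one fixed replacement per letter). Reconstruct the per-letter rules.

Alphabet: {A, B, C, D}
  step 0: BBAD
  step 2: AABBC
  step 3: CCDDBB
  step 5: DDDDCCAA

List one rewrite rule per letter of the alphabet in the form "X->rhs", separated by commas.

A->C, B->D, C->BB, D->A

  step 2 ⇒ step 3: AABBC ⇒ C·C·D·D·BB
    A ↦ C
    B ↦ D
    C ↦ BB
    D ↦ A  (constrained at step 0)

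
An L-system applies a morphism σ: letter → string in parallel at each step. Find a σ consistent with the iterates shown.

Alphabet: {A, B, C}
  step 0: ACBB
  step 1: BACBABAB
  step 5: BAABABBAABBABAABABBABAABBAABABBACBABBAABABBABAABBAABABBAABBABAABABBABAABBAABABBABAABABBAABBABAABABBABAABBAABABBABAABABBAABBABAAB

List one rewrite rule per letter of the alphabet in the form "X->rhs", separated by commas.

  step 0 ⇒ step 1: ACBB ⇒ BA·CB·AB·AB
    A ↦ BA
    B ↦ AB
    C ↦ CB

A->BA, B->AB, C->CB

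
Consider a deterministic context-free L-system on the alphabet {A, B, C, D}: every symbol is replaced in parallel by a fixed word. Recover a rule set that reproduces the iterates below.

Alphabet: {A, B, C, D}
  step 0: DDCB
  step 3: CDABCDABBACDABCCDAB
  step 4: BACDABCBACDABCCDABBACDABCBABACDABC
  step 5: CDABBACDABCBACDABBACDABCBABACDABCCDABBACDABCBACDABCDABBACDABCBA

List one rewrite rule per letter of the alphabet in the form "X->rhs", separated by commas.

A->DAB, B->C, C->BA, D->C

  step 4 ⇒ step 5: BACDABCBACDABCCDABBACDABCBABACDABC ⇒ C·DAB·BA·C·DAB·C·BA·C·DAB·BA·C·DAB·C·BA·BA·C·DAB·C·C·DAB·BA·C·DAB·C·BA·C·DAB·C·DAB·BA·C·DAB·C·BA
    A ↦ DAB
    B ↦ C
    C ↦ BA
    D ↦ C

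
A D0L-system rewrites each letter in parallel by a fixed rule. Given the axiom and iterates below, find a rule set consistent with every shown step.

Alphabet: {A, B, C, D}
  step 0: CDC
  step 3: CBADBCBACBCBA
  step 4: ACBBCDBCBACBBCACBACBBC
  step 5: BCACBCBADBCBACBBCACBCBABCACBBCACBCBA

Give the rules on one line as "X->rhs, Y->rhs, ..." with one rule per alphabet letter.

  step 4 ⇒ step 5: ACBBCDBCBACBBCACBACBBC ⇒ BC·A·CB·CB·A·DB·CB·A·CB·BC·A·CB·CB·A·BC·A·CB·BC·A·CB·CB·A
    A ↦ BC
    B ↦ CB
    C ↦ A
    D ↦ DB

A->BC, B->CB, C->A, D->DB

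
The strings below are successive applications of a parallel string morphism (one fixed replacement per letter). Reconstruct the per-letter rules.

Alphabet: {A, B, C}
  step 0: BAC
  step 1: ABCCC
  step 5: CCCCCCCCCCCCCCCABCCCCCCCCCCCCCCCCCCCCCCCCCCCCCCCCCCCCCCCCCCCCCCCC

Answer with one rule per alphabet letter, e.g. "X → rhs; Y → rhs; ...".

  step 0 ⇒ step 1: BAC ⇒ AB·C·CC
    A ↦ C
    B ↦ AB
    C ↦ CC

A->C, B->AB, C->CC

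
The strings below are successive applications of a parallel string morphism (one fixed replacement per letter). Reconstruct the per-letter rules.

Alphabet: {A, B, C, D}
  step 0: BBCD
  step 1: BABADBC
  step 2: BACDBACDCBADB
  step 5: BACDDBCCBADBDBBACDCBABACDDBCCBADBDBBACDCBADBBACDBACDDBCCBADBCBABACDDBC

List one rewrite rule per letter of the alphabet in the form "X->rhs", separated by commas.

  step 1 ⇒ step 2: BABADBC ⇒ BA·CD·BA·CD·C·BA·DB
    A ↦ CD
    B ↦ BA
    C ↦ DB
    D ↦ C

A->CD, B->BA, C->DB, D->C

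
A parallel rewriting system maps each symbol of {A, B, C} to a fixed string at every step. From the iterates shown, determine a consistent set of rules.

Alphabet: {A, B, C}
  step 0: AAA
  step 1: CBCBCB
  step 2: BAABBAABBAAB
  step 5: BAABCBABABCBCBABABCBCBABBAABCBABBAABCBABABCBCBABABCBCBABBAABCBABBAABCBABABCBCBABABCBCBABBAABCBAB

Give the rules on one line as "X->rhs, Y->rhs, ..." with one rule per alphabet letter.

A->CB, B->AB, C->BA

  step 1 ⇒ step 2: CBCBCB ⇒ BA·AB·BA·AB·BA·AB
    B ↦ AB
    C ↦ BA
  step 0 ⇒ step 1: AAA ⇒ CB·CB·CB
    A ↦ CB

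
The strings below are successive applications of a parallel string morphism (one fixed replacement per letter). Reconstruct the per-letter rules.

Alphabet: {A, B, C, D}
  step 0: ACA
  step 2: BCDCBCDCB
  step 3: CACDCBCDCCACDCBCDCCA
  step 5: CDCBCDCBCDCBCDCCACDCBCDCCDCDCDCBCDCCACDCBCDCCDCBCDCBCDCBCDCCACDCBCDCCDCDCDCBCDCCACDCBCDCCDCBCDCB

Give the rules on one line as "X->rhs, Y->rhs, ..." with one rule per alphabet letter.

  step 2 ⇒ step 3: BCDCBCDCB ⇒ CA·CDC·B·CDC·CA·CDC·B·CDC·CA
    B ↦ CA
    C ↦ CDC
    D ↦ B
    A ↦ D  (constrained at step 0)

A->D, B->CA, C->CDC, D->B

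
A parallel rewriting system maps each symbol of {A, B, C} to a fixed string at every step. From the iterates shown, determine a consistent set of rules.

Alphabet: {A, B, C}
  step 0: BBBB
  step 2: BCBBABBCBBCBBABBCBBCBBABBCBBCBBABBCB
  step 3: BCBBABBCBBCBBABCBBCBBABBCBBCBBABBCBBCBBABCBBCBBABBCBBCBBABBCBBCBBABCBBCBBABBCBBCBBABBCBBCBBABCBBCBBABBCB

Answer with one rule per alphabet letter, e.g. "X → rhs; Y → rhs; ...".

  step 2 ⇒ step 3: BCBBABBCBBCBBABBCBBCBBABBCBBCBBABBCB ⇒ BCB·BAB·BCB·BCB·BA·BCB·BCB·BAB·BCB·BCB·BAB·BCB·BCB·BA·BCB·BCB·BAB·BCB·BCB·BAB·BCB·BCB·BA·BCB·BCB·BAB·BCB·BCB·BAB·BCB·BCB·BA·BCB·BCB·BAB·BCB
    A ↦ BA
    B ↦ BCB
    C ↦ BAB

A->BA, B->BCB, C->BAB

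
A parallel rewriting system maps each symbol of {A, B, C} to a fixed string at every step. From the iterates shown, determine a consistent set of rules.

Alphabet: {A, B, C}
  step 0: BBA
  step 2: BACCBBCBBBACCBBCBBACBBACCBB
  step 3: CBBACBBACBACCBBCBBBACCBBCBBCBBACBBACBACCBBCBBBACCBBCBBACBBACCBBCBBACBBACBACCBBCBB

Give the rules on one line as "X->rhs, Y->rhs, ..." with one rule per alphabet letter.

  step 2 ⇒ step 3: BACCBBCBBBACCBBCBBACBBACCBB ⇒ CBB·ACB·BAC·BAC·CBB·CBB·BAC·CBB·CBB·CBB·ACB·BAC·BAC·CBB·CBB·BAC·CBB·CBB·ACB·BAC·CBB·CBB·ACB·BAC·BAC·CBB·CBB
    A ↦ ACB
    B ↦ CBB
    C ↦ BAC

A->ACB, B->CBB, C->BAC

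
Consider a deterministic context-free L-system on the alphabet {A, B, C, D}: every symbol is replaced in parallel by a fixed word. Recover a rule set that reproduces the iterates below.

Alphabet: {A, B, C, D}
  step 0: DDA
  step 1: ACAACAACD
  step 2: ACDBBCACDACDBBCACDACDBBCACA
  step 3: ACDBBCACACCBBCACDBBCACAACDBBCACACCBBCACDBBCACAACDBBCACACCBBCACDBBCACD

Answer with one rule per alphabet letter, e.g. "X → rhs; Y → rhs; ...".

  step 2 ⇒ step 3: ACDBBCACDACDBBCACDACDBBCACA ⇒ ACD·BBC·ACA·C·C·BBC·ACD·BBC·ACA·ACD·BBC·ACA·C·C·BBC·ACD·BBC·ACA·ACD·BBC·ACA·C·C·BBC·ACD·BBC·ACD
    A ↦ ACD
    B ↦ C
    C ↦ BBC
    D ↦ ACA

A->ACD, B->C, C->BBC, D->ACA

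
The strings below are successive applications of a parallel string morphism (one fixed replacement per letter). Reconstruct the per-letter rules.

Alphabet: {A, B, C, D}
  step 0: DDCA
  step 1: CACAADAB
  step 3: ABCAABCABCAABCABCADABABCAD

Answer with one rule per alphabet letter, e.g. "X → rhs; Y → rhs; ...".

  step 0 ⇒ step 1: DDCA ⇒ CA·CA·AD·AB
    A ↦ AB
    C ↦ AD
    D ↦ CA
    B ↦ C  (constrained at step 1)

A->AB, B->C, C->AD, D->CA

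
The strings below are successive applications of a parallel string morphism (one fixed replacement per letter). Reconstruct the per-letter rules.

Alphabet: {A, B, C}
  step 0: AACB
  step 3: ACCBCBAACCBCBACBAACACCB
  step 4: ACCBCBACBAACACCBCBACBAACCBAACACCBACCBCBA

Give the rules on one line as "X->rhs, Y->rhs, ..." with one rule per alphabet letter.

  step 3 ⇒ step 4: ACCBCBAACCBCBACBAACACCB ⇒ AC·CB·CB·A·CB·A·AC·AC·CB·CB·A·CB·A·AC·CB·A·AC·AC·CB·AC·CB·CB·A
    A ↦ AC
    B ↦ A
    C ↦ CB

A->AC, B->A, C->CB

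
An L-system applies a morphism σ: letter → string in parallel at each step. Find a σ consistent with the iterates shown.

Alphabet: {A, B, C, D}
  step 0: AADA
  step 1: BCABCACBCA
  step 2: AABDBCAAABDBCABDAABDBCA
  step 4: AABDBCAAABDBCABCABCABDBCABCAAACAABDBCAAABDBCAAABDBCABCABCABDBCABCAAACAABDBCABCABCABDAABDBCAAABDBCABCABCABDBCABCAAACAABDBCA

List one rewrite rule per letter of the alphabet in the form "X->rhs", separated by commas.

A->BCA, B->AA, C->BD, D->C

  step 1 ⇒ step 2: BCABCACBCA ⇒ AA·BD·BCA·AA·BD·BCA·BD·AA·BD·BCA
    A ↦ BCA
    B ↦ AA
    C ↦ BD
  step 0 ⇒ step 1: AADA ⇒ BCA·BCA·C·BCA
    D ↦ C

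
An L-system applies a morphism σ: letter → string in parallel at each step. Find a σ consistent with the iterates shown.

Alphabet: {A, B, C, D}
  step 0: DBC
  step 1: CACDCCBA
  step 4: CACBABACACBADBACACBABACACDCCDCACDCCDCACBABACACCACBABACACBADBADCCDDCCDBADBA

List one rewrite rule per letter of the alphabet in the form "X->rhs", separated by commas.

  step 0 ⇒ step 1: DBC ⇒ CAC·DCC·BA
    B ↦ DCC
    C ↦ BA
    D ↦ CAC
    A ↦ D  (constrained at step 1)

A->D, B->DCC, C->BA, D->CAC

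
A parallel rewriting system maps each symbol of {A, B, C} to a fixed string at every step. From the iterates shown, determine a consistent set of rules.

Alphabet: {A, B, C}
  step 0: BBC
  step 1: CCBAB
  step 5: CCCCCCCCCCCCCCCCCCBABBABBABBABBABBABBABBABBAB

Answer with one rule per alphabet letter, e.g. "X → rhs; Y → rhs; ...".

A->C, B->C, C->BAB

  step 0 ⇒ step 1: BBC ⇒ C·C·BAB
    B ↦ C
    C ↦ BAB
    A ↦ C  (constrained at step 1)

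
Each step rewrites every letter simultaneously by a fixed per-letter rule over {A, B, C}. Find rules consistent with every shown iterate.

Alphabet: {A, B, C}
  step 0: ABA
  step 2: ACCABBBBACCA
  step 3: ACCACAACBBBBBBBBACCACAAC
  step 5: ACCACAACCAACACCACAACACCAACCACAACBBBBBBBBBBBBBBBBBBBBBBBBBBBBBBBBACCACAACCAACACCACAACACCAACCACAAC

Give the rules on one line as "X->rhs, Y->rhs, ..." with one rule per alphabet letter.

  step 2 ⇒ step 3: ACCABBBBACCA ⇒ AC·CA·CA·AC·BB·BB·BB·BB·AC·CA·CA·AC
    A ↦ AC
    B ↦ BB
    C ↦ CA

A->AC, B->BB, C->CA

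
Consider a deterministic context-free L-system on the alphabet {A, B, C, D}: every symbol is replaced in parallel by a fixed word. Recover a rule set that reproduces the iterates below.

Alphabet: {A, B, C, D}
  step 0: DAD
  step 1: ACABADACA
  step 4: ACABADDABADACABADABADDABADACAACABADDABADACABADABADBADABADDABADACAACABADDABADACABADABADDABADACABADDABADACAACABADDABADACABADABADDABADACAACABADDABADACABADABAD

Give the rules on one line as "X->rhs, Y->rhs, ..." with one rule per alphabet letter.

  step 0 ⇒ step 1: DAD ⇒ ACA·BAD·ACA
    A ↦ BAD
    D ↦ ACA
    B ↦ DA  (constrained at step 1)
    C ↦ A  (constrained at step 1)

A->BAD, B->DA, C->A, D->ACA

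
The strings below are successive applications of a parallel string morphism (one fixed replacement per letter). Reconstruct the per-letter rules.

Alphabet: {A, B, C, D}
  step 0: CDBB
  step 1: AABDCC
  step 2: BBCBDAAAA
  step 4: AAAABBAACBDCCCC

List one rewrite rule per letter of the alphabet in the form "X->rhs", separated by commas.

A->B, B->C, C->AA, D->BD

  step 1 ⇒ step 2: AABDCC ⇒ B·B·C·BD·AA·AA
    A ↦ B
    B ↦ C
    C ↦ AA
    D ↦ BD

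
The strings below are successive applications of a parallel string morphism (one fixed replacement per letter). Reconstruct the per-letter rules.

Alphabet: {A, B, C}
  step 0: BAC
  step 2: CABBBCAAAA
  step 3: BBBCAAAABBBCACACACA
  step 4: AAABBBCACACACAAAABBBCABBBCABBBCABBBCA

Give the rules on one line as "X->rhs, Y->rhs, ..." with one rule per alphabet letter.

A->CA, B->A, C->BBB

  step 3 ⇒ step 4: BBBCAAAABBBCACACACA ⇒ A·A·A·BBB·CA·CA·CA·CA·A·A·A·BBB·CA·BBB·CA·BBB·CA·BBB·CA
    A ↦ CA
    B ↦ A
    C ↦ BBB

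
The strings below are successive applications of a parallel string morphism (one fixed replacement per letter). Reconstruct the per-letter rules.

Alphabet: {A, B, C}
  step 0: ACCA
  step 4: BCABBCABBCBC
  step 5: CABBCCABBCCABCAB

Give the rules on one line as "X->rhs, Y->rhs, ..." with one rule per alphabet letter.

  step 4 ⇒ step 5: BCABBCABBCBC ⇒ C·AB·B·C·C·AB·B·C·C·AB·C·AB
    A ↦ B
    B ↦ C
    C ↦ AB

A->B, B->C, C->AB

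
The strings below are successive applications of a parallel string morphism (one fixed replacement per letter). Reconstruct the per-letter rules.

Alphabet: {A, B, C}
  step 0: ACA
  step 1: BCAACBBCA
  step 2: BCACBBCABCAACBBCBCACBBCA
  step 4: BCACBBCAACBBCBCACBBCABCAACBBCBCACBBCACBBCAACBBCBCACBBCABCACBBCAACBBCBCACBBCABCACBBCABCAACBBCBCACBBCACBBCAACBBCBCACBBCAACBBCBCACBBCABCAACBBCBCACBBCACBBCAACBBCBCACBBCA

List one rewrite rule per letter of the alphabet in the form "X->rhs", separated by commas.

  step 1 ⇒ step 2: BCAACBBCA ⇒ BC·ACB·BCA·BCA·ACB·BC·BC·ACB·BCA
    A ↦ BCA
    B ↦ BC
    C ↦ ACB

A->BCA, B->BC, C->ACB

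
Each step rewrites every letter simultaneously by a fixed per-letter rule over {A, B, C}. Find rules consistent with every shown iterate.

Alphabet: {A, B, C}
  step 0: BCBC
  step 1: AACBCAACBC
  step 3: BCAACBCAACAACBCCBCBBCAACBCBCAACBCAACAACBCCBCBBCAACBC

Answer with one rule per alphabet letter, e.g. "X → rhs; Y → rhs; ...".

A->CB, B->AAC, C->BC

  step 0 ⇒ step 1: BCBC ⇒ AAC·BC·AAC·BC
    B ↦ AAC
    C ↦ BC
    A ↦ CB  (constrained at step 1)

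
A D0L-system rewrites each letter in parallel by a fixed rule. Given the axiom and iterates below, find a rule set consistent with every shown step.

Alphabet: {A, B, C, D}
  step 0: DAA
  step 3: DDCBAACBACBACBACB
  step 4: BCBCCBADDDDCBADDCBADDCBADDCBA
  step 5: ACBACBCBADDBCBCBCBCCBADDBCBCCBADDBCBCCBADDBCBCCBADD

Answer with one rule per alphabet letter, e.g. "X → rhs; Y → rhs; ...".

A->DD, B->A, C->CB, D->BC

  step 4 ⇒ step 5: BCBCCBADDDDCBADDCBADDCBADDCBA ⇒ A·CB·A·CB·CB·A·DD·BC·BC·BC·BC·CB·A·DD·BC·BC·CB·A·DD·BC·BC·CB·A·DD·BC·BC·CB·A·DD
    A ↦ DD
    B ↦ A
    C ↦ CB
    D ↦ BC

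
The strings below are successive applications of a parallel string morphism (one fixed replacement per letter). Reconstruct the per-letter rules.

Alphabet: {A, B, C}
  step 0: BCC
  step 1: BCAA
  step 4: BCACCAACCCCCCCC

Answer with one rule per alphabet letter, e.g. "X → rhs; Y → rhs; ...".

  step 0 ⇒ step 1: BCC ⇒ BC·A·A
    B ↦ BC
    C ↦ A
    A ↦ CC  (constrained at step 1)

A->CC, B->BC, C->A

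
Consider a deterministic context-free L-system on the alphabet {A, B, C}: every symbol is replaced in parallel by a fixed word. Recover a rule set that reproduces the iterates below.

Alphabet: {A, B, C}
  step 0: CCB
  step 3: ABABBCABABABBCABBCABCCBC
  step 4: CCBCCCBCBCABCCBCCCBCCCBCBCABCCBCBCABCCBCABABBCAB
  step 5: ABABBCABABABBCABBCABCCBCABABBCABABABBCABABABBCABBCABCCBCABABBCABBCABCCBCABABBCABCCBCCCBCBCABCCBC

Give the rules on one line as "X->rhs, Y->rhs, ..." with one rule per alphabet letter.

  step 4 ⇒ step 5: CCBCCCBCBCABCCBCCCBCCCBCBCABCCBCBCABCCBCABABBCAB ⇒ AB·AB·BC·AB·AB·AB·BC·AB·BC·AB·CC·BC·AB·AB·BC·AB·AB·AB·BC·AB·AB·AB·BC·AB·BC·AB·CC·BC·AB·AB·BC·AB·BC·AB·CC·BC·AB·AB·BC·AB·CC·BC·CC·BC·BC·AB·CC·BC
    A ↦ CC
    B ↦ BC
    C ↦ AB

A->CC, B->BC, C->AB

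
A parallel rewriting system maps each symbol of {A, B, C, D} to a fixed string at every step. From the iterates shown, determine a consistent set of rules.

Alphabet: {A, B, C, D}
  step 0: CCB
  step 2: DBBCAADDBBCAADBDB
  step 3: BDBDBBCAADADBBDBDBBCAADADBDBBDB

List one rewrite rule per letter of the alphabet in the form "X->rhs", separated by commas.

A->AD, B->DB, C->BCA, D->B

  step 2 ⇒ step 3: DBBCAADDBBCAADBDB ⇒ B·DB·DB·BCA·AD·AD·B·B·DB·DB·BCA·AD·AD·B·DB·B·DB
    A ↦ AD
    B ↦ DB
    C ↦ BCA
    D ↦ B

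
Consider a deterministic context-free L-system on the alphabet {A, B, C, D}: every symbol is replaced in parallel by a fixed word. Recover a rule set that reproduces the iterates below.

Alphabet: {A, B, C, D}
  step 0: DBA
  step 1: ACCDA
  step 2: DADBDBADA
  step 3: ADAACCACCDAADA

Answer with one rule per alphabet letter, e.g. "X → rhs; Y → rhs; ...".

  step 2 ⇒ step 3: DADBDBADA ⇒ A·DA·A·CC·A·CC·DA·A·DA
    A ↦ DA
    B ↦ CC
    D ↦ A
  step 1 ⇒ step 2: ACCDA ⇒ DA·DB·DB·A·DA
    C ↦ DB

A->DA, B->CC, C->DB, D->A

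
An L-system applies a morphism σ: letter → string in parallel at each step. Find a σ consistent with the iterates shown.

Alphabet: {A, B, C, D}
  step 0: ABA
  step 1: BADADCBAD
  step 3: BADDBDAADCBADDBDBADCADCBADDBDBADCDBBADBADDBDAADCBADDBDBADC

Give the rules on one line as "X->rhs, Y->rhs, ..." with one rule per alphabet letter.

  step 0 ⇒ step 1: ABA ⇒ BAD·ADC·BAD
    A ↦ BAD
    B ↦ ADC
    C ↦ DA  (constrained at step 1)
    D ↦ DB  (constrained at step 1)

A->BAD, B->ADC, C->DA, D->DB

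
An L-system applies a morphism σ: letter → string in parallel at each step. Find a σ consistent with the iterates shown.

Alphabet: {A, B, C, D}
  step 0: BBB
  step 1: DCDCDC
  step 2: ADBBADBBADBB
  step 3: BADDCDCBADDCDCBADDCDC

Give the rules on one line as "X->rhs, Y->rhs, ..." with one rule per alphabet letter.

A->B, B->DC, C->BB, D->AD

  step 2 ⇒ step 3: ADBBADBBADBB ⇒ B·AD·DC·DC·B·AD·DC·DC·B·AD·DC·DC
    A ↦ B
    B ↦ DC
    D ↦ AD
  step 1 ⇒ step 2: DCDCDC ⇒ AD·BB·AD·BB·AD·BB
    C ↦ BB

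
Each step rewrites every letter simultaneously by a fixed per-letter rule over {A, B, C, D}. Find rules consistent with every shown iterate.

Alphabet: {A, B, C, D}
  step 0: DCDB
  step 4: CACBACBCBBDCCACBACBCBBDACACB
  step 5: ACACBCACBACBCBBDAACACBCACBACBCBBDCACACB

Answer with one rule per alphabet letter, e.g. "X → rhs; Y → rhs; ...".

A->C, B->CB, C->A, D->BD

  step 4 ⇒ step 5: CACBACBCBBDCCACBACBCBBDACACB ⇒ A·C·A·CB·C·A·CB·A·CB·CB·BD·A·A·C·A·CB·C·A·CB·A·CB·CB·BD·C·A·C·A·CB
    A ↦ C
    B ↦ CB
    C ↦ A
    D ↦ BD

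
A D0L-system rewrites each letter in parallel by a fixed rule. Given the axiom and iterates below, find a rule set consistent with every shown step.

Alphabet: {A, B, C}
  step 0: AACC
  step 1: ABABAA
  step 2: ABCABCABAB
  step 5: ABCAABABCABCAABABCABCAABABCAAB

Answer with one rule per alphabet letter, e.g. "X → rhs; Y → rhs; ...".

  step 1 ⇒ step 2: ABABAA ⇒ AB·C·AB·C·AB·AB
    A ↦ AB
    B ↦ C
  step 0 ⇒ step 1: AACC ⇒ AB·AB·A·A
    C ↦ A

A->AB, B->C, C->A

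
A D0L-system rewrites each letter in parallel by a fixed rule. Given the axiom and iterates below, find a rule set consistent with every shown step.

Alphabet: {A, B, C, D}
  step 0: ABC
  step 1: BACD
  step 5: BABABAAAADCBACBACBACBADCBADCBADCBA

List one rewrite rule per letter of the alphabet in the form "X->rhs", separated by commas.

  step 0 ⇒ step 1: ABC ⇒ BA·C·D
    A ↦ BA
    B ↦ C
    C ↦ D
    D ↦ AAA  (constrained at step 1)

A->BA, B->C, C->D, D->AAA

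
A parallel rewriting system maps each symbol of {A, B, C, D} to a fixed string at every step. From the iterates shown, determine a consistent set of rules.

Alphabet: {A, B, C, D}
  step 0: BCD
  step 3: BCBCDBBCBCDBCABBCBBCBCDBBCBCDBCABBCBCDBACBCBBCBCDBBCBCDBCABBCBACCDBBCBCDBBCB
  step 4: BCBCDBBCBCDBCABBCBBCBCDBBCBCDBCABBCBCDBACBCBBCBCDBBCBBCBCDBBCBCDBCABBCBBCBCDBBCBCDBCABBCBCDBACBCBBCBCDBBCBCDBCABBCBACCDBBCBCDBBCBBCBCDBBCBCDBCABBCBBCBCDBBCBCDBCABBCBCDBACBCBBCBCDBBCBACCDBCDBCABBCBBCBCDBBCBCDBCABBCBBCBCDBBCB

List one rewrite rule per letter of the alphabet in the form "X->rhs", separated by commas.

A->AC, B->BCB, C->CDB, D->CAB

  step 3 ⇒ step 4: BCBCDBBCBCDBCABBCBBCBCDBBCBCDBCABBCBCDBACBCBBCBCDBBCBCDBCABBCBACCDBBCBCDBBCB ⇒ BCB·CDB·BCB·CDB·CAB·BCB·BCB·CDB·BCB·CDB·CAB·BCB·CDB·AC·BCB·BCB·CDB·BCB·BCB·CDB·BCB·CDB·CAB·BCB·BCB·CDB·BCB·CDB·CAB·BCB·CDB·AC·BCB·BCB·CDB·BCB·CDB·CAB·BCB·AC·CDB·BCB·CDB·BCB·BCB·CDB·BCB·CDB·CAB·BCB·BCB·CDB·BCB·CDB·CAB·BCB·CDB·AC·BCB·BCB·CDB·BCB·AC·CDB·CDB·CAB·BCB·BCB·CDB·BCB·CDB·CAB·BCB·BCB·CDB·BCB
    A ↦ AC
    B ↦ BCB
    C ↦ CDB
    D ↦ CAB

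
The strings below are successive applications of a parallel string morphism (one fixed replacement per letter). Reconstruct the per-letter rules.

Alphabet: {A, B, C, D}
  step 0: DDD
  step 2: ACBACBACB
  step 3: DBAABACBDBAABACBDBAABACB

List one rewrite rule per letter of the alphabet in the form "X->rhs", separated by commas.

A->DB, B->ACB, C->AAB, D->B

  step 2 ⇒ step 3: ACBACBACB ⇒ DB·AAB·ACB·DB·AAB·ACB·DB·AAB·ACB
    A ↦ DB
    B ↦ ACB
    C ↦ AAB
    D ↦ B  (constrained at step 0)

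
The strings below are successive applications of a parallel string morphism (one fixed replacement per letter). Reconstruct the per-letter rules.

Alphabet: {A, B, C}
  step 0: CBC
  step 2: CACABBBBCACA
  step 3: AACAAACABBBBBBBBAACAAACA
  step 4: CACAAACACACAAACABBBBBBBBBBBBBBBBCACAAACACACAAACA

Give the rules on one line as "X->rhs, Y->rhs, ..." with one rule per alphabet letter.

  step 3 ⇒ step 4: AACAAACABBBBBBBBAACAAACA ⇒ CA·CA·AA·CA·CA·CA·AA·CA·BB·BB·BB·BB·BB·BB·BB·BB·CA·CA·AA·CA·CA·CA·AA·CA
    A ↦ CA
    B ↦ BB
    C ↦ AA

A->CA, B->BB, C->AA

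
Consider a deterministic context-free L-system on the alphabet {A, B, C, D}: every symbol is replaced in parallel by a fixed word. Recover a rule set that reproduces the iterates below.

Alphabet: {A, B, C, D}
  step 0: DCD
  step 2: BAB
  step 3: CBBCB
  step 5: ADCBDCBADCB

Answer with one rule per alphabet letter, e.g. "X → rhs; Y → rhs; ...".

  step 2 ⇒ step 3: BAB ⇒ CB·B·CB
    A ↦ B
    B ↦ CB
    C ↦ D  (constrained at step 0)
    D ↦ A  (constrained at step 0)

A->B, B->CB, C->D, D->A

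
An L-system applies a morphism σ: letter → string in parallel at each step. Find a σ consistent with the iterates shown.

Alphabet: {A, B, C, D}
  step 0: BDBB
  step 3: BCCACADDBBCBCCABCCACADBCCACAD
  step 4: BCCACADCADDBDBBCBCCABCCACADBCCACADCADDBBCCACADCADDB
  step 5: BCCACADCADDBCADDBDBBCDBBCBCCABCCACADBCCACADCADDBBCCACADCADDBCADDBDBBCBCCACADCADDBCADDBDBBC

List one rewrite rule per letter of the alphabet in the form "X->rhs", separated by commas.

  step 4 ⇒ step 5: BCCACADCADDBDBBCBCCABCCACADBCCACADCADDBBCCACADCADDB ⇒ BC·CA·CA·D·CA·D·DB·CA·D·DB·DB·BC·DB·BC·BC·CA·BC·CA·CA·D·BC·CA·CA·D·CA·D·DB·BC·CA·CA·D·CA·D·DB·CA·D·DB·DB·BC·BC·CA·CA·D·CA·D·DB·CA·D·DB·DB·BC
    A ↦ D
    B ↦ BC
    C ↦ CA
    D ↦ DB

A->D, B->BC, C->CA, D->DB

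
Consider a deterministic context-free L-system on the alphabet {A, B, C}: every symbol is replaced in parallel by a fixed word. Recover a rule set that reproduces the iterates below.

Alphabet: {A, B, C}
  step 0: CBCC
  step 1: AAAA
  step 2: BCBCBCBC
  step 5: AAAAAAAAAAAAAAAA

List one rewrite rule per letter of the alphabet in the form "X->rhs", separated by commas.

A->BC, B->A, C->A

  step 1 ⇒ step 2: AAAA ⇒ BC·BC·BC·BC
    A ↦ BC
  step 0 ⇒ step 1: CBCC ⇒ A·A·A·A
    B ↦ A
  step 0 ⇒ step 1: CBCC ⇒ A·A·A·A
    C ↦ A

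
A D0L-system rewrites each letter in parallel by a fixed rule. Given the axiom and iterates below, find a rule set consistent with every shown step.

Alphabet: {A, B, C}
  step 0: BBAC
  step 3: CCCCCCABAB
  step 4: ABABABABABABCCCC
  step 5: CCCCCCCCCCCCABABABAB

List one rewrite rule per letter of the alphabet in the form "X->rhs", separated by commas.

  step 4 ⇒ step 5: ABABABABABABCCCC ⇒ C·C·C·C·C·C·C·C·C·C·C·C·AB·AB·AB·AB
    A ↦ C
    B ↦ C
    C ↦ AB

A->C, B->C, C->AB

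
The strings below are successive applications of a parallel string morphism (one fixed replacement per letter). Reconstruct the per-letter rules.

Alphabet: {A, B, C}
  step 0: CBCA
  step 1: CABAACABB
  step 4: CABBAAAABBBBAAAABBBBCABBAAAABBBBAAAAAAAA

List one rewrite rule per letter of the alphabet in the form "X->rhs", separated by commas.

  step 0 ⇒ step 1: CBCA ⇒ CAB·AA·CAB·B
    A ↦ B
    B ↦ AA
    C ↦ CAB

A->B, B->AA, C->CAB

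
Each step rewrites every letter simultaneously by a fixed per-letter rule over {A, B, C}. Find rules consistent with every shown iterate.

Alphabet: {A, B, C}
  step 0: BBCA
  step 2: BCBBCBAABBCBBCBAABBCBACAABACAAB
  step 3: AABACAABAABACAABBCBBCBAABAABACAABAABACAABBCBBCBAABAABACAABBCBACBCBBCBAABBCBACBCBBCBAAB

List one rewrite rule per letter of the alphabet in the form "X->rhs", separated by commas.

  step 2 ⇒ step 3: BCBBCBAABBCBBCBAABBCBACAABACAAB ⇒ AAB·AC·AAB·AAB·AC·AAB·BCB·BCB·AAB·AAB·AC·AAB·AAB·AC·AAB·BCB·BCB·AAB·AAB·AC·AAB·BCB·AC·BCB·BCB·AAB·BCB·AC·BCB·BCB·AAB
    A ↦ BCB
    B ↦ AAB
    C ↦ AC

A->BCB, B->AAB, C->AC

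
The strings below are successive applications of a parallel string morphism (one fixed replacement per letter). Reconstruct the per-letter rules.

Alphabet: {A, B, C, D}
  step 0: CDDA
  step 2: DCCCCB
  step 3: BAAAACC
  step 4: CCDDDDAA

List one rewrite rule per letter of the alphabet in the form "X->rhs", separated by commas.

  step 3 ⇒ step 4: BAAAACC ⇒ CC·D·D·D·D·A·A
    A ↦ D
    B ↦ CC
    C ↦ A
  step 2 ⇒ step 3: DCCCCB ⇒ B·A·A·A·A·CC
    D ↦ B

A->D, B->CC, C->A, D->B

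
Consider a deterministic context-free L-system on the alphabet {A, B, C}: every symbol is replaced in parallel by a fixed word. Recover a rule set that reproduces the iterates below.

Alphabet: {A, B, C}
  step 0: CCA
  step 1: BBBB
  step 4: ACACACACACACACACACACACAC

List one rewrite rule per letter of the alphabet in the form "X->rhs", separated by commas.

  step 0 ⇒ step 1: CCA ⇒ B·B·BB
    A ↦ BB
    C ↦ B
    B ↦ AC  (constrained at step 1)

A->BB, B->AC, C->B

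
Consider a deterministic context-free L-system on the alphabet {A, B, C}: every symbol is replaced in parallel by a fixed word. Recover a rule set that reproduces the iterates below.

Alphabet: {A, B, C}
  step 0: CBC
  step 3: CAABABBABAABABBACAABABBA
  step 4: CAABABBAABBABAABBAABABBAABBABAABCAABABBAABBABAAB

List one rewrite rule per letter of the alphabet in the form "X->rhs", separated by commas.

  step 3 ⇒ step 4: CAABABBABAABABBACAABABBA ⇒ CA·AB·AB·BA·AB·BA·BA·AB·BA·AB·AB·BA·AB·BA·BA·AB·CA·AB·AB·BA·AB·BA·BA·AB
    A ↦ AB
    B ↦ BA
    C ↦ CA

A->AB, B->BA, C->CA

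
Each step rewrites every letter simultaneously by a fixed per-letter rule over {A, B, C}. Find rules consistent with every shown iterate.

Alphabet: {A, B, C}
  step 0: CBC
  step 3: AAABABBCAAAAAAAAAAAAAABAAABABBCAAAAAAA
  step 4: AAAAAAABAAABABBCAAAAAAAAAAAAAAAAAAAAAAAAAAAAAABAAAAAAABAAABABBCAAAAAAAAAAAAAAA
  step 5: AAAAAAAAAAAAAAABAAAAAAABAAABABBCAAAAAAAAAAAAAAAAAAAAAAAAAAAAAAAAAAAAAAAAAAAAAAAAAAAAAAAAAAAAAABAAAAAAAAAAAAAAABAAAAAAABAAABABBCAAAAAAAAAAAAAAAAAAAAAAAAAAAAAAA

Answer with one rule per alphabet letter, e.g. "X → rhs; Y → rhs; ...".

  step 4 ⇒ step 5: AAAAAAABAAABABBCAAAAAAAAAAAAAAAAAAAAAAAAAAAAAABAAAAAAABAAABABBCAAAAAAAAAAAAAAA ⇒ AA·AA·AA·AA·AA·AA·AA·AB·AA·AA·AA·AB·AA·AB·AB·BCA·AA·AA·AA·AA·AA·AA·AA·AA·AA·AA·AA·AA·AA·AA·AA·AA·AA·AA·AA·AA·AA·AA·AA·AA·AA·AA·AA·AA·AA·AA·AB·AA·AA·AA·AA·AA·AA·AA·AB·AA·AA·AA·AB·AA·AB·AB·BCA·AA·AA·AA·AA·AA·AA·AA·AA·AA·AA·AA·AA·AA·AA·AA
    A ↦ AA
    B ↦ AB
    C ↦ BCA

A->AA, B->AB, C->BCA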